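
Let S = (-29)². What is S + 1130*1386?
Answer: 1567021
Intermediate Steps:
S = 841
S + 1130*1386 = 841 + 1130*1386 = 841 + 1566180 = 1567021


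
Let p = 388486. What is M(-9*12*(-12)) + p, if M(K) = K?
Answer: 389782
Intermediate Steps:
M(-9*12*(-12)) + p = -9*12*(-12) + 388486 = -108*(-12) + 388486 = 1296 + 388486 = 389782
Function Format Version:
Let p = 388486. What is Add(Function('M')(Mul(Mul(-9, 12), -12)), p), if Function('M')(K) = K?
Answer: 389782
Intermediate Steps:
Add(Function('M')(Mul(Mul(-9, 12), -12)), p) = Add(Mul(Mul(-9, 12), -12), 388486) = Add(Mul(-108, -12), 388486) = Add(1296, 388486) = 389782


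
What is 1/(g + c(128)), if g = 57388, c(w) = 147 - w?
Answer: 1/57407 ≈ 1.7419e-5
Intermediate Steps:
1/(g + c(128)) = 1/(57388 + (147 - 1*128)) = 1/(57388 + (147 - 128)) = 1/(57388 + 19) = 1/57407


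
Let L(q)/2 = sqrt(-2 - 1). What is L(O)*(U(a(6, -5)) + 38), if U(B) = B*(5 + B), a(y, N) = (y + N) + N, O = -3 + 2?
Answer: 68*I*sqrt(3) ≈ 117.78*I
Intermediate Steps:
O = -1
a(y, N) = y + 2*N (a(y, N) = (N + y) + N = y + 2*N)
L(q) = 2*I*sqrt(3) (L(q) = 2*sqrt(-2 - 1) = 2*sqrt(-3) = 2*(I*sqrt(3)) = 2*I*sqrt(3))
L(O)*(U(a(6, -5)) + 38) = (2*I*sqrt(3))*((6 + 2*(-5))*(5 + (6 + 2*(-5))) + 38) = (2*I*sqrt(3))*((6 - 10)*(5 + (6 - 10)) + 38) = (2*I*sqrt(3))*(-4*(5 - 4) + 38) = (2*I*sqrt(3))*(-4*1 + 38) = (2*I*sqrt(3))*(-4 + 38) = (2*I*sqrt(3))*34 = 68*I*sqrt(3)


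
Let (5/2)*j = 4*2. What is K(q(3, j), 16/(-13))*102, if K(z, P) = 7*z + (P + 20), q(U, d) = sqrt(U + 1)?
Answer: 43452/13 ≈ 3342.5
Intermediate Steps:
j = 16/5 (j = 2*(4*2)/5 = (2/5)*8 = 16/5 ≈ 3.2000)
q(U, d) = sqrt(1 + U)
K(z, P) = 20 + P + 7*z (K(z, P) = 7*z + (20 + P) = 20 + P + 7*z)
K(q(3, j), 16/(-13))*102 = (20 + 16/(-13) + 7*sqrt(1 + 3))*102 = (20 + 16*(-1/13) + 7*sqrt(4))*102 = (20 - 16/13 + 7*2)*102 = (20 - 16/13 + 14)*102 = (426/13)*102 = 43452/13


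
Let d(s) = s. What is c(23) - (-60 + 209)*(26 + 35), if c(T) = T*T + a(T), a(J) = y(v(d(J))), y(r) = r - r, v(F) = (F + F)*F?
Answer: -8560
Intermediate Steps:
v(F) = 2*F**2 (v(F) = (2*F)*F = 2*F**2)
y(r) = 0
a(J) = 0
c(T) = T**2 (c(T) = T*T + 0 = T**2 + 0 = T**2)
c(23) - (-60 + 209)*(26 + 35) = 23**2 - (-60 + 209)*(26 + 35) = 529 - 149*61 = 529 - 1*9089 = 529 - 9089 = -8560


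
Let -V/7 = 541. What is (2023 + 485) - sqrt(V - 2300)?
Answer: 2508 - I*sqrt(6087) ≈ 2508.0 - 78.019*I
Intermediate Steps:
V = -3787 (V = -7*541 = -3787)
(2023 + 485) - sqrt(V - 2300) = (2023 + 485) - sqrt(-3787 - 2300) = 2508 - sqrt(-6087) = 2508 - I*sqrt(6087)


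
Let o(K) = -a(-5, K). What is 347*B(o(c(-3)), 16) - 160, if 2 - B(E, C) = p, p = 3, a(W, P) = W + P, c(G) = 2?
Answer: -507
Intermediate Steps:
a(W, P) = P + W
o(K) = 5 - K (o(K) = -(K - 5) = -(-5 + K) = 5 - K)
B(E, C) = -1 (B(E, C) = 2 - 1*3 = 2 - 3 = -1)
347*B(o(c(-3)), 16) - 160 = 347*(-1) - 160 = -347 - 160 = -507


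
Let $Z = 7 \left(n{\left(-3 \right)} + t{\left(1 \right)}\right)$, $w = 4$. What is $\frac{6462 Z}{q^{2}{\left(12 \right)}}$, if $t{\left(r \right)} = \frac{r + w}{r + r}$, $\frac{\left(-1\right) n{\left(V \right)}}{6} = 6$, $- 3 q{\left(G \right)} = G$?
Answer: $- \frac{1515339}{16} \approx -94709.0$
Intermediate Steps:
$q{\left(G \right)} = - \frac{G}{3}$
$n{\left(V \right)} = -36$ ($n{\left(V \right)} = \left(-6\right) 6 = -36$)
$t{\left(r \right)} = \frac{4 + r}{2 r}$ ($t{\left(r \right)} = \frac{r + 4}{r + r} = \frac{4 + r}{2 r}$)
$Z = - \frac{469}{2}$ ($Z = 7 \left(-36 + \frac{4 + 1}{2 \cdot 1}\right) = 7 \left(-36 + \frac{1}{2} \cdot 1 \cdot 5\right) = 7 \left(-36 + \frac{5}{2}\right) = 7 \left(- \frac{67}{2}\right) = - \frac{469}{2} \approx -234.5$)
$\frac{6462 Z}{q^{2}{\left(12 \right)}} = \frac{6462 \left(- \frac{469}{2}\right)}{\left(\left(- \frac{1}{3}\right) 12\right)^{2}} = - \frac{1515339}{\left(-4\right)^{2}} = - \frac{1515339}{16}$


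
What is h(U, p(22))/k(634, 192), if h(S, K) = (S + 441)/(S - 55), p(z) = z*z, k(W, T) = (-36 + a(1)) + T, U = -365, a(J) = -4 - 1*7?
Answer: -19/15225 ≈ -0.0012479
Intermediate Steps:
a(J) = -11 (a(J) = -4 - 7 = -11)
k(W, T) = -47 + T (k(W, T) = (-36 - 11) + T = -47 + T)
p(z) = z²
h(S, K) = (441 + S)/(-55 + S)
h(U, p(22))/k(634, 192) = ((441 - 365)/(-55 - 365))/(-47 + 192) = (76/(-420))/145 = -1/420*76*(1/145) = -19/105*1/145 = -19/15225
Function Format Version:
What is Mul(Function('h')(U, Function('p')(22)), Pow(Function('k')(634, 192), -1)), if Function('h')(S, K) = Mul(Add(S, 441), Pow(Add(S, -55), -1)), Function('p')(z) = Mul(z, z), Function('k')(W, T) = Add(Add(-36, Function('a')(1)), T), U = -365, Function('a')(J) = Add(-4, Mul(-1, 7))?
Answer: Rational(-19, 15225) ≈ -0.0012479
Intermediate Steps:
Function('a')(J) = -11 (Function('a')(J) = Add(-4, -7) = -11)
Function('k')(W, T) = Add(-47, T) (Function('k')(W, T) = Add(Add(-36, -11), T) = Add(-47, T))
Function('p')(z) = Pow(z, 2)
Function('h')(S, K) = Mul(Pow(Add(-55, S), -1), Add(441, S)) (Function('h')(S, K) = Mul(Add(441, S), Pow(Add(-55, S), -1)) = Mul(Pow(Add(-55, S), -1), Add(441, S)))
Mul(Function('h')(U, Function('p')(22)), Pow(Function('k')(634, 192), -1)) = Mul(Mul(Pow(Add(-55, -365), -1), Add(441, -365)), Pow(Add(-47, 192), -1)) = Mul(Mul(Pow(-420, -1), 76), Pow(145, -1)) = Mul(Mul(Rational(-1, 420), 76), Rational(1, 145)) = Mul(Rational(-19, 105), Rational(1, 145)) = Rational(-19, 15225)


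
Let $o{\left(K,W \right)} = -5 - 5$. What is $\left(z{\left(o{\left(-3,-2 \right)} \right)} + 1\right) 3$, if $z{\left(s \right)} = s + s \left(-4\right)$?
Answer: $93$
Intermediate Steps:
$o{\left(K,W \right)} = -10$
$z{\left(s \right)} = - 3 s$ ($z{\left(s \right)} = s - 4 s = - 3 s$)
$\left(z{\left(o{\left(-3,-2 \right)} \right)} + 1\right) 3 = \left(\left(-3\right) \left(-10\right) + 1\right) 3 = \left(30 + 1\right) 3 = 31 \cdot 3 = 93$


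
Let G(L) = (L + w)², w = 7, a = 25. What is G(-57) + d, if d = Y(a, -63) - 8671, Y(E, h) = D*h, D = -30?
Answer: -4281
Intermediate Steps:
G(L) = (7 + L)² (G(L) = (L + 7)² = (7 + L)²)
Y(E, h) = -30*h
d = -6781 (d = -30*(-63) - 8671 = 1890 - 8671 = -6781)
G(-57) + d = (7 - 57)² - 6781 = (-50)² - 6781 = 2500 - 6781 = -4281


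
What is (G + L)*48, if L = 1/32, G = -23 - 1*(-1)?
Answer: -2109/2 ≈ -1054.5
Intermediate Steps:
G = -22 (G = -23 + 1 = -22)
L = 1/32 ≈ 0.031250
(G + L)*48 = (-22 + 1/32)*48 = -703/32*48 = -2109/2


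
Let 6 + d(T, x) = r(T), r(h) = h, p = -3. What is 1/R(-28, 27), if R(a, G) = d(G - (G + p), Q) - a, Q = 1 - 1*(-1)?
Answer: 1/25 ≈ 0.040000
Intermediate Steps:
Q = 2 (Q = 1 + 1 = 2)
d(T, x) = -6 + T
R(a, G) = -3 - a (R(a, G) = (-6 + (G - (G - 3))) - a = (-6 + (G - (-3 + G))) - a = (-6 + (G + (3 - G))) - a = (-6 + 3) - a = -3 - a)
1/R(-28, 27) = 1/(-3 - 1*(-28)) = 1/(-3 + 28) = 1/25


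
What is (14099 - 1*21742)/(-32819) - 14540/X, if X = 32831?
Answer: -226260927/1077480589 ≈ -0.20999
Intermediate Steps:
(14099 - 1*21742)/(-32819) - 14540/X = (14099 - 1*21742)/(-32819) - 14540/32831 = (14099 - 21742)*(-1/32819) - 14540*1/32831 = -7643*(-1/32819) - 14540/32831 = 7643/32819 - 14540/32831 = -226260927/1077480589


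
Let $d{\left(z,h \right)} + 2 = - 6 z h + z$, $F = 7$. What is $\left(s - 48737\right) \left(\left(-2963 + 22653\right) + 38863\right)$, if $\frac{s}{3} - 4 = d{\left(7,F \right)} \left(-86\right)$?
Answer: $1512833861$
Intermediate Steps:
$d{\left(z,h \right)} = -2 + z - 6 h z$ ($d{\left(z,h \right)} = -2 + \left(- 6 z h + z\right) = -2 - \left(- z + 6 h z\right) = -2 + z - 6 h z$)
$s = 74574$ ($s = 12 + 3 \left(-2 + 7 - 42 \cdot 7\right) \left(-86\right) = 12 + 3 \left(-2 + 7 - 294\right) \left(-86\right) = 12 + 3 \left(\left(-289\right) \left(-86\right)\right) = 12 + 3 \cdot 24854 = 12 + 74562 = 74574$)
$\left(s - 48737\right) \left(\left(-2963 + 22653\right) + 38863\right) = \left(74574 - 48737\right) \left(\left(-2963 + 22653\right) + 38863\right) = 25837 \left(19690 + 38863\right) = 25837 \cdot 58553 = 1512833861$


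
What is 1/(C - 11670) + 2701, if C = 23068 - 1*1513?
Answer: 26699386/9885 ≈ 2701.0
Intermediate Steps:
C = 21555 (C = 23068 - 1513 = 21555)
1/(C - 11670) + 2701 = 1/(21555 - 11670) + 2701 = 1/9885 + 2701 = 26699386/9885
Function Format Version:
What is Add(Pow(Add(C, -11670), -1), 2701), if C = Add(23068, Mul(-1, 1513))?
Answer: Rational(26699386, 9885) ≈ 2701.0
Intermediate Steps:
C = 21555 (C = Add(23068, -1513) = 21555)
Add(Pow(Add(C, -11670), -1), 2701) = Add(Pow(Add(21555, -11670), -1), 2701) = Add(Pow(9885, -1), 2701) = Add(Rational(1, 9885), 2701) = Rational(26699386, 9885)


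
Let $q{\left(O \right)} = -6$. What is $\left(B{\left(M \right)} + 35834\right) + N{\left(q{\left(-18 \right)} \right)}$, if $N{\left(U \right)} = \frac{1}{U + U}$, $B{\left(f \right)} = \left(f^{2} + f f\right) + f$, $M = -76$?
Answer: $\frac{567719}{12} \approx 47310.0$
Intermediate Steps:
$B{\left(f \right)} = f + 2 f^{2}$ ($B{\left(f \right)} = \left(f^{2} + f^{2}\right) + f = 2 f^{2} + f = f + 2 f^{2}$)
$N{\left(U \right)} = \frac{1}{2 U}$
$\left(B{\left(M \right)} + 35834\right) + N{\left(q{\left(-18 \right)} \right)} = \left(- 76 \left(1 + 2 \left(-76\right)\right) + 35834\right) + \frac{1}{2 \left(-6\right)} = \left(- 76 \left(1 - 152\right) + 35834\right) + \frac{1}{2} \left(- \frac{1}{6}\right) = \left(\left(-76\right) \left(-151\right) + 35834\right) - \frac{1}{12} = \left(11476 + 35834\right) - \frac{1}{12} = 47310 - \frac{1}{12} = \frac{567719}{12}$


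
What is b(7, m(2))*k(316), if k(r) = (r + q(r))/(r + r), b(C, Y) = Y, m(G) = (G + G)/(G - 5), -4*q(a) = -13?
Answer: -1277/1896 ≈ -0.67352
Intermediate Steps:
q(a) = 13/4 (q(a) = -¼*(-13) = 13/4)
m(G) = 2*G/(-5 + G) (m(G) = (2*G)/(-5 + G) = 2*G/(-5 + G))
k(r) = (13/4 + r)/(2*r) (k(r) = (r + 13/4)/(r + r) = (13/4 + r)/((2*r)) = (13/4 + r)*(1/(2*r)) = (13/4 + r)/(2*r))
b(7, m(2))*k(316) = (2*2/(-5 + 2))*((⅛)*(13 + 4*316)/316) = (2*2/(-3))*((⅛)*(1/316)*(13 + 1264)) = (2*2*(-⅓))*((⅛)*(1/316)*1277) = -4/3*1277/2528 = -1277/1896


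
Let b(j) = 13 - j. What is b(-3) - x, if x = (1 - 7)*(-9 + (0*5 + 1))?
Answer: -32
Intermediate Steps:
x = 48 (x = -6*(-9 + (0 + 1)) = -6*(-9 + 1) = -6*(-8) = 48)
b(-3) - x = (13 - 1*(-3)) - 1*48 = (13 + 3) - 48 = 16 - 48 = -32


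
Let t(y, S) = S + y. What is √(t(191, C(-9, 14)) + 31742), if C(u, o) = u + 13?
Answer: √31937 ≈ 178.71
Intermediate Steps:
C(u, o) = 13 + u
√(t(191, C(-9, 14)) + 31742) = √(((13 - 9) + 191) + 31742) = √((4 + 191) + 31742) = √(195 + 31742) = √31937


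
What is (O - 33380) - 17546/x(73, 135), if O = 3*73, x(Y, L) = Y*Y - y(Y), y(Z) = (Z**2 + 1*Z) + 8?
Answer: -2668495/81 ≈ -32944.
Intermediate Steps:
y(Z) = 8 + Z + Z**2 (y(Z) = (Z**2 + Z) + 8 = (Z + Z**2) + 8 = 8 + Z + Z**2)
x(Y, L) = -8 - Y (x(Y, L) = Y*Y - (8 + Y + Y**2) = Y**2 + (-8 - Y - Y**2) = -8 - Y)
O = 219
(O - 33380) - 17546/x(73, 135) = (219 - 33380) - 17546/(-8 - 1*73) = -33161 - 17546/(-8 - 73) = -33161 - 17546/(-81) = -33161 - 17546*(-1/81) = -33161 + 17546/81 = -2668495/81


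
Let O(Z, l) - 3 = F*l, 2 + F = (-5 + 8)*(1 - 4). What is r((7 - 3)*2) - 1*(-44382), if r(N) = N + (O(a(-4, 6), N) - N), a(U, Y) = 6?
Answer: 44297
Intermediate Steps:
F = -11 (F = -2 + (-5 + 8)*(1 - 4) = -2 + 3*(-3) = -2 - 9 = -11)
O(Z, l) = 3 - 11*l
r(N) = 3 - 11*N (r(N) = N + ((3 - 11*N) - N) = N + (3 - 12*N) = 3 - 11*N)
r((7 - 3)*2) - 1*(-44382) = (3 - 11*(7 - 3)*2) - 1*(-44382) = (3 - 44*2) + 44382 = (3 - 11*8) + 44382 = (3 - 88) + 44382 = -85 + 44382 = 44297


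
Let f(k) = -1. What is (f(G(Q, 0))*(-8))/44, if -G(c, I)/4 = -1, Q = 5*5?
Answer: 2/11 ≈ 0.18182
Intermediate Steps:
Q = 25
G(c, I) = 4 (G(c, I) = -4*(-1) = 4)
(f(G(Q, 0))*(-8))/44 = -1*(-8)/44 = 8*(1/44) = 2/11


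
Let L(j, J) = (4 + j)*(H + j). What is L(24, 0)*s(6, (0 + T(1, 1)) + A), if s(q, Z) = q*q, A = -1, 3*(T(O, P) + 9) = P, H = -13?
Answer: 11088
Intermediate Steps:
L(j, J) = (-13 + j)*(4 + j) (L(j, J) = (4 + j)*(-13 + j) = (-13 + j)*(4 + j))
T(O, P) = -9 + P/3
s(q, Z) = q²
L(24, 0)*s(6, (0 + T(1, 1)) + A) = (-52 + 24² - 9*24)*6² = (-52 + 576 - 216)*36 = 308*36 = 11088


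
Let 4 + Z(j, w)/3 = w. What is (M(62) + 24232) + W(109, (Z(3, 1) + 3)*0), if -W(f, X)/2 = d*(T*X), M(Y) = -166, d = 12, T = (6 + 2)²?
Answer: 24066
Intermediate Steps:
T = 64 (T = 8² = 64)
Z(j, w) = -12 + 3*w
W(f, X) = -1536*X (W(f, X) = -24*64*X = -1536*X)
(M(62) + 24232) + W(109, (Z(3, 1) + 3)*0) = (-166 + 24232) - 1536*((-12 + 3*1) + 3)*0 = 24066 - 1536*((-12 + 3) + 3)*0 = 24066 - 1536*(-9 + 3)*0 = 24066 - (-9216)*0 = 24066 - 1536*0 = 24066 + 0 = 24066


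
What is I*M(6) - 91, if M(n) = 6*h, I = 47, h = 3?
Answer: 755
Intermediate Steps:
M(n) = 18 (M(n) = 6*3 = 18)
I*M(6) - 91 = 47*18 - 91 = 846 - 91 = 755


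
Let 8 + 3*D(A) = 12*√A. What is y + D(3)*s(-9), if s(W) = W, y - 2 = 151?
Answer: 177 - 36*√3 ≈ 114.65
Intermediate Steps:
y = 153 (y = 2 + 151 = 153)
D(A) = -8/3 + 4*√A (D(A) = -8/3 + (12*√A)/3 = -8/3 + 4*√A)
y + D(3)*s(-9) = 153 + (-8/3 + 4*√3)*(-9) = 153 + (24 - 36*√3) = 177 - 36*√3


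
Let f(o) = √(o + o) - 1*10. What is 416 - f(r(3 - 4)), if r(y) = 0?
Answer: 426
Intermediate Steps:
f(o) = -10 + √2*√o (f(o) = √(2*o) - 10 = √2*√o - 10 = -10 + √2*√o)
416 - f(r(3 - 4)) = 416 - (-10 + √2*√0) = 416 - (-10 + √2*0) = 416 - (-10 + 0) = 416 - 1*(-10) = 416 + 10 = 426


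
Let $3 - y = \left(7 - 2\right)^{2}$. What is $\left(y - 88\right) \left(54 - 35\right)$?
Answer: $-2090$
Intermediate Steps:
$y = -22$ ($y = 3 - \left(7 - 2\right)^{2} = 3 - 5^{2} = 3 - 25 = -22$)
$\left(y - 88\right) \left(54 - 35\right) = \left(-22 - 88\right) \left(54 - 35\right) = \left(-110\right) 19 = -2090$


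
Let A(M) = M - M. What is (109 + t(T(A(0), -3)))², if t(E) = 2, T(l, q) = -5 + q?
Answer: 12321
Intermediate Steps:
A(M) = 0
(109 + t(T(A(0), -3)))² = (109 + 2)² = 111² = 12321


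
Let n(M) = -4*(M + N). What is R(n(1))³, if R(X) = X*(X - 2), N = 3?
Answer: 23887872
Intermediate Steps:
n(M) = -12 - 4*M (n(M) = -4*(M + 3) = -4*(3 + M) = -12 - 4*M)
R(X) = X*(-2 + X)
R(n(1))³ = ((-12 - 4*1)*(-2 + (-12 - 4*1)))³ = ((-12 - 4)*(-2 + (-12 - 4)))³ = (-16*(-2 - 16))³ = (-16*(-18))³ = 288³ = 23887872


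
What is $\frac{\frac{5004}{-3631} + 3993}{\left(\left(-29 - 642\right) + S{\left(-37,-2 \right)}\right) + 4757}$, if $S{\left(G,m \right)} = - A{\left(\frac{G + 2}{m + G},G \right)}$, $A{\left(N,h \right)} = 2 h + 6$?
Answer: $\frac{14493579}{15083174} \approx 0.96091$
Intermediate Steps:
$A{\left(N,h \right)} = 6 + 2 h$
$S{\left(G,m \right)} = -6 - 2 G$ ($S{\left(G,m \right)} = - (6 + 2 G) = -6 - 2 G$)
$\frac{\frac{5004}{-3631} + 3993}{\left(\left(-29 - 642\right) + S{\left(-37,-2 \right)}\right) + 4757} = \frac{\frac{5004}{-3631} + 3993}{\left(\left(-29 - 642\right) - -68\right) + 4757} = \frac{5004 \left(- \frac{1}{3631}\right) + 3993}{\left(-671 + \left(-6 + 74\right)\right) + 4757} = \frac{- \frac{5004}{3631} + 3993}{\left(-671 + 68\right) + 4757} = \frac{14493579}{3631 \left(-603 + 4757\right)} = \frac{14493579}{3631 \cdot 4154} = \frac{14493579}{3631} \cdot \frac{1}{4154} = \frac{14493579}{15083174}$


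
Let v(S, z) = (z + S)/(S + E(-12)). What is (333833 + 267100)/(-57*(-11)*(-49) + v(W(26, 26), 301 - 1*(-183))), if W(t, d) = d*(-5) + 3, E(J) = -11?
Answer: -27642918/1413377 ≈ -19.558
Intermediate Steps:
W(t, d) = 3 - 5*d (W(t, d) = -5*d + 3 = 3 - 5*d)
v(S, z) = (S + z)/(-11 + S) (v(S, z) = (z + S)/(S - 11) = (S + z)/(-11 + S))
(333833 + 267100)/(-57*(-11)*(-49) + v(W(26, 26), 301 - 1*(-183))) = (333833 + 267100)/(-57*(-11)*(-49) + ((3 - 5*26) + (301 - 1*(-183)))/(-11 + (3 - 5*26))) = 600933/(627*(-49) + ((3 - 130) + (301 + 183))/(-11 + (3 - 130))) = 600933/(-30723 + (-127 + 484)/(-11 - 127)) = 600933/(-30723 + 357/(-138)) = 600933/(-30723 - 1/138*357) = 600933/(-30723 - 119/46) = 600933/(-1413377/46) = 600933*(-46/1413377) = -27642918/1413377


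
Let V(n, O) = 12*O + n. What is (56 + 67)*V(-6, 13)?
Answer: 18450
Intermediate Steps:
V(n, O) = n + 12*O
(56 + 67)*V(-6, 13) = (56 + 67)*(-6 + 12*13) = 123*(-6 + 156) = 123*150 = 18450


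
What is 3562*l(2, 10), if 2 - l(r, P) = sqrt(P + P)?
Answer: 7124 - 7124*sqrt(5) ≈ -8805.8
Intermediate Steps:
l(r, P) = 2 - sqrt(2)*sqrt(P) (l(r, P) = 2 - sqrt(P + P) = 2 - sqrt(2*P) = 2 - sqrt(2)*sqrt(P))
3562*l(2, 10) = 3562*(2 - sqrt(2)*sqrt(10)) = 3562*(2 - 2*sqrt(5)) = 7124 - 7124*sqrt(5)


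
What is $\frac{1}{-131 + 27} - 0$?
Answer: $- \frac{1}{104} \approx -0.0096154$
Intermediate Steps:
$\frac{1}{-131 + 27} - 0 = \frac{1}{-104} + 0 = - \frac{1}{104} + 0 = - \frac{1}{104}$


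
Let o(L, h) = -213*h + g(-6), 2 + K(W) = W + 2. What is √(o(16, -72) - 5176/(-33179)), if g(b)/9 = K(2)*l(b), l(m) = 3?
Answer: √16942192305494/33179 ≈ 124.06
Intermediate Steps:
K(W) = W (K(W) = -2 + (W + 2) = -2 + (2 + W) = W)
g(b) = 54 (g(b) = 9*(2*3) = 9*6 = 54)
o(L, h) = 54 - 213*h (o(L, h) = -213*h + 54 = 54 - 213*h)
√(o(16, -72) - 5176/(-33179)) = √((54 - 213*(-72)) - 5176/(-33179)) = √((54 + 15336) - 5176*(-1/33179)) = √(15390 + 5176/33179) = √(510629986/33179) = √16942192305494/33179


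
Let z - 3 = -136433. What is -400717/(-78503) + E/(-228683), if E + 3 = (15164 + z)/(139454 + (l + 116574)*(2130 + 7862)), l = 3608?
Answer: 6114240856481250131/1197815456657849939 ≈ 5.1045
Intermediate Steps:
z = -136430 (z = 3 - 136433 = -136430)
E = -200173070/66722111 (E = -3 + (15164 - 136430)/(139454 + (3608 + 116574)*(2130 + 7862)) = -3 - 121266/(139454 + 120182*9992) = -3 - 121266/(139454 + 1200858544) = -3 - 121266/1200997998 = -3 - 121266*1/1200997998 = -3 - 6737/66722111 = -200173070/66722111 ≈ -3.0001)
-400717/(-78503) + E/(-228683) = -400717/(-78503) - 200173070/66722111/(-228683) = -400717*(-1/78503) - 200173070/66722111*(-1/228683) = 400717/78503 + 200173070/15258212509813 = 6114240856481250131/1197815456657849939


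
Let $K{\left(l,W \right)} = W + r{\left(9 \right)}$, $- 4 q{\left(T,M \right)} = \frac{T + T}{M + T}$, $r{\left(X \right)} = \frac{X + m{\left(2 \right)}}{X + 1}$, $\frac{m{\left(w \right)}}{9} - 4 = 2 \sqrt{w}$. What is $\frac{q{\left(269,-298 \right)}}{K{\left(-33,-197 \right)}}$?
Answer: $- \frac{2589125}{107444333} - \frac{24210 \sqrt{2}}{107444333} \approx -0.024416$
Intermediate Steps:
$m{\left(w \right)} = 36 + 18 \sqrt{w}$ ($m{\left(w \right)} = 36 + 9 \cdot 2 \sqrt{w} = 36 + 18 \sqrt{w}$)
$r{\left(X \right)} = \frac{36 + X + 18 \sqrt{2}}{1 + X}$ ($r{\left(X \right)} = \frac{X + \left(36 + 18 \sqrt{2}\right)}{X + 1} = \frac{36 + X + 18 \sqrt{2}}{1 + X}$)
$q{\left(T,M \right)} = - \frac{T}{2 \left(M + T\right)}$ ($q{\left(T,M \right)} = - \frac{\left(T + T\right) \frac{1}{M + T}}{4} = - \frac{2 T \frac{1}{M + T}}{4} = - \frac{T}{2 \left(M + T\right)}$)
$K{\left(l,W \right)} = \frac{9}{2} + W + \frac{9 \sqrt{2}}{5}$ ($K{\left(l,W \right)} = W + \frac{36 + 9 + 18 \sqrt{2}}{1 + 9} = W + \frac{45 + 18 \sqrt{2}}{10} = W + \left(\frac{9}{2} + \frac{9 \sqrt{2}}{5}\right) = \frac{9}{2} + W + \frac{9 \sqrt{2}}{5}$)
$\frac{q{\left(269,-298 \right)}}{K{\left(-33,-197 \right)}} = \frac{\left(-1\right) 269 \frac{1}{2 \left(-298\right) + 2 \cdot 269}}{\frac{9}{2} - 197 + \frac{9 \sqrt{2}}{5}} = \frac{\left(-1\right) 269 \frac{1}{-596 + 538}}{- \frac{385}{2} + \frac{9 \sqrt{2}}{5}} = \frac{\left(-1\right) 269 \frac{1}{-58}}{- \frac{385}{2} + \frac{9 \sqrt{2}}{5}} = \frac{\left(-1\right) 269 \left(- \frac{1}{58}\right)}{- \frac{385}{2} + \frac{9 \sqrt{2}}{5}} = \frac{269}{58 \left(- \frac{385}{2} + \frac{9 \sqrt{2}}{5}\right)}$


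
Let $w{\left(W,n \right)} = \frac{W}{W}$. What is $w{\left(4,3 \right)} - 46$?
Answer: $-45$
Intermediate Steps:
$w{\left(W,n \right)} = 1$
$w{\left(4,3 \right)} - 46 = 1 - 46 = -45$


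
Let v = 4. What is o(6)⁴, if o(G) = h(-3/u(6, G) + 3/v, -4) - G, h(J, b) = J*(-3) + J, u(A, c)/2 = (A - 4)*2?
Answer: 531441/256 ≈ 2075.9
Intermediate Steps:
u(A, c) = -16 + 4*A (u(A, c) = 2*((A - 4)*2) = 2*((-4 + A)*2) = 2*(-8 + 2*A) = -16 + 4*A)
h(J, b) = -2*J (h(J, b) = -3*J + J = -2*J)
o(G) = -¾ - G (o(G) = -2*(-3/(-16 + 4*6) + 3/4) - G = -2*(-3/(-16 + 24) + 3*(¼)) - G = -2*(-3/8 + ¾) - G = -2*3/8 - G = -¾ - G)
o(6)⁴ = (-¾ - 1*6)⁴ = (-¾ - 6)⁴ = (-27/4)⁴ = 531441/256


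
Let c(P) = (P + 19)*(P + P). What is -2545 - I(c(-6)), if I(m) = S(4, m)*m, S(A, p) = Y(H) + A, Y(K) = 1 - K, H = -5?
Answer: -985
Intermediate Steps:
S(A, p) = 6 + A (S(A, p) = (1 - 1*(-5)) + A = (1 + 5) + A = 6 + A)
c(P) = 2*P*(19 + P) (c(P) = (19 + P)*(2*P) = 2*P*(19 + P))
I(m) = 10*m (I(m) = (6 + 4)*m = 10*m)
-2545 - I(c(-6)) = -2545 - 10*2*(-6)*(19 - 6) = -2545 - 10*2*(-6)*13 = -2545 - 10*(-156) = -2545 - 1*(-1560) = -2545 + 1560 = -985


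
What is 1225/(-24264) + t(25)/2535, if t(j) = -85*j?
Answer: -3644425/4100616 ≈ -0.88875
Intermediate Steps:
1225/(-24264) + t(25)/2535 = 1225/(-24264) - 85*25/2535 = 1225*(-1/24264) - 2125*1/2535 = -1225/24264 - 425/507 = -3644425/4100616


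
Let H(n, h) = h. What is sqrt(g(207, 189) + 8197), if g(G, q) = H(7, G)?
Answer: 2*sqrt(2101) ≈ 91.673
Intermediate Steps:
g(G, q) = G
sqrt(g(207, 189) + 8197) = sqrt(207 + 8197) = sqrt(8404) = 2*sqrt(2101)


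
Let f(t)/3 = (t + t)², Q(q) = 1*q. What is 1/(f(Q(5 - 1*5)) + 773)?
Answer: 1/773 ≈ 0.0012937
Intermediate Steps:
Q(q) = q
f(t) = 12*t² (f(t) = 3*(t + t)² = 3*(2*t)² = 3*(4*t²) = 12*t²)
1/(f(Q(5 - 1*5)) + 773) = 1/(12*(5 - 1*5)² + 773) = 1/(12*(5 - 5)² + 773) = 1/(12*0² + 773) = 1/(12*0 + 773) = 1/(0 + 773) = 1/773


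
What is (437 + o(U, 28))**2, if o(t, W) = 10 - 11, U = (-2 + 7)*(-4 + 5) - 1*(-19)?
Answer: 190096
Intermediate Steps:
U = 24 (U = 5*1 + 19 = 5 + 19 = 24)
o(t, W) = -1
(437 + o(U, 28))**2 = (437 - 1)**2 = 436**2 = 190096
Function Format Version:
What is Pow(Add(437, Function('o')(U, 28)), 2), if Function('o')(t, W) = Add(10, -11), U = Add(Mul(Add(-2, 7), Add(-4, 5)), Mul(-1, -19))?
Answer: 190096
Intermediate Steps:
U = 24 (U = Add(Mul(5, 1), 19) = Add(5, 19) = 24)
Function('o')(t, W) = -1
Pow(Add(437, Function('o')(U, 28)), 2) = Pow(Add(437, -1), 2) = Pow(436, 2) = 190096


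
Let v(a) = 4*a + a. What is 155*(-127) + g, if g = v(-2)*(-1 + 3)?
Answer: -19705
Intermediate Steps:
v(a) = 5*a
g = -20 (g = (5*(-2))*(-1 + 3) = -10*2 = -20)
155*(-127) + g = 155*(-127) - 20 = -19685 - 20 = -19705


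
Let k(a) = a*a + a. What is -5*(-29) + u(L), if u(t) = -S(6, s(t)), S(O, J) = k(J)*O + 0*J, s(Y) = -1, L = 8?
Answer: 145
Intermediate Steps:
k(a) = a + a**2 (k(a) = a**2 + a = a + a**2)
S(O, J) = J*O*(1 + J) (S(O, J) = (J*(1 + J))*O + 0*J = J*O*(1 + J) + 0 = J*O*(1 + J))
u(t) = 0 (u(t) = -(-1)*6*(1 - 1) = -(-1)*6*0 = -1*0 = 0)
-5*(-29) + u(L) = -5*(-29) + 0 = 145 + 0 = 145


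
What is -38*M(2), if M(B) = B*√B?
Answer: -76*√2 ≈ -107.48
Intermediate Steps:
M(B) = B^(3/2)
-38*M(2) = -76*√2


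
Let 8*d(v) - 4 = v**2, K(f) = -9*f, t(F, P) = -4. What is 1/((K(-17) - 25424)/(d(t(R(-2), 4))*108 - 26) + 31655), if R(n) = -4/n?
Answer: 244/7698549 ≈ 3.1694e-5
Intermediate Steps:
d(v) = 1/2 + v**2/8
1/((K(-17) - 25424)/(d(t(R(-2), 4))*108 - 26) + 31655) = 1/((-9*(-17) - 25424)/((1/2 + (1/8)*(-4)**2)*108 - 26) + 31655) = 1/((153 - 25424)/((1/2 + (1/8)*16)*108 - 26) + 31655) = 1/(-25271/((1/2 + 2)*108 - 26) + 31655) = 1/(-25271/((5/2)*108 - 26) + 31655) = 1/(-25271/(270 - 26) + 31655) = 1/(-25271/244 + 31655) = 1/(7698549/244) = 244/7698549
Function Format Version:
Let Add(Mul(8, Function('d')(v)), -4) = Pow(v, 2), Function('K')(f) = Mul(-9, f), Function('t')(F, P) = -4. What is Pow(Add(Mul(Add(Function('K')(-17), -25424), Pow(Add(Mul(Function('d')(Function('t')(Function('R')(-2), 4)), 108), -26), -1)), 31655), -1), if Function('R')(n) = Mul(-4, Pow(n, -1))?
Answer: Rational(244, 7698549) ≈ 3.1694e-5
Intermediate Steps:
Function('d')(v) = Add(Rational(1, 2), Mul(Rational(1, 8), Pow(v, 2)))
Pow(Add(Mul(Add(Function('K')(-17), -25424), Pow(Add(Mul(Function('d')(Function('t')(Function('R')(-2), 4)), 108), -26), -1)), 31655), -1) = Pow(Add(Mul(Add(Mul(-9, -17), -25424), Pow(Add(Mul(Add(Rational(1, 2), Mul(Rational(1, 8), Pow(-4, 2))), 108), -26), -1)), 31655), -1) = Pow(Add(Mul(Add(153, -25424), Pow(Add(Mul(Add(Rational(1, 2), Mul(Rational(1, 8), 16)), 108), -26), -1)), 31655), -1) = Pow(Add(Mul(-25271, Pow(Add(Mul(Add(Rational(1, 2), 2), 108), -26), -1)), 31655), -1) = Pow(Add(Mul(-25271, Pow(Add(Mul(Rational(5, 2), 108), -26), -1)), 31655), -1) = Pow(Add(Mul(-25271, Pow(Add(270, -26), -1)), 31655), -1) = Pow(Add(Mul(-25271, Pow(244, -1)), 31655), -1) = Pow(Add(Mul(-25271, Rational(1, 244)), 31655), -1) = Pow(Add(Rational(-25271, 244), 31655), -1) = Pow(Rational(7698549, 244), -1) = Rational(244, 7698549)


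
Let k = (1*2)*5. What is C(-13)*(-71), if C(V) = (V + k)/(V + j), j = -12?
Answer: -213/25 ≈ -8.5200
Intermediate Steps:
k = 10 (k = 2*5 = 10)
C(V) = (10 + V)/(-12 + V) (C(V) = (V + 10)/(V - 12) = (10 + V)/(-12 + V))
C(-13)*(-71) = ((10 - 13)/(-12 - 13))*(-71) = (-3/(-25))*(-71) = -1/25*(-3)*(-71) = (3/25)*(-71) = -213/25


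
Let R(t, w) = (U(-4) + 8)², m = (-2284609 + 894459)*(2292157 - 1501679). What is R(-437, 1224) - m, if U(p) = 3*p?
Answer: 1098882991716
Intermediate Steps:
m = -1098882991700 (m = -1390150*790478 = -1098882991700)
R(t, w) = 16 (R(t, w) = (3*(-4) + 8)² = (-12 + 8)² = (-4)² = 16)
R(-437, 1224) - m = 16 - 1*(-1098882991700) = 16 + 1098882991700 = 1098882991716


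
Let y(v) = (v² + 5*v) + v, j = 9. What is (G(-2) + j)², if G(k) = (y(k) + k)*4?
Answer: 961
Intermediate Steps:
y(v) = v² + 6*v
G(k) = 4*k + 4*k*(6 + k) (G(k) = (k*(6 + k) + k)*4 = (k + k*(6 + k))*4 = 4*k + 4*k*(6 + k))
(G(-2) + j)² = (4*(-2)*(7 - 2) + 9)² = (4*(-2)*5 + 9)² = (-40 + 9)² = (-31)² = 961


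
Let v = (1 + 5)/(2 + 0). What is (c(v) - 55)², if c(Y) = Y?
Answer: 2704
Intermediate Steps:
v = 3 (v = 6/2 = 6*(½) = 3)
(c(v) - 55)² = (3 - 55)² = (-52)² = 2704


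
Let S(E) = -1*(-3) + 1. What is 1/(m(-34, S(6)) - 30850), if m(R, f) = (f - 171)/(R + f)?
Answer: -30/925333 ≈ -3.2421e-5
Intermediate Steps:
S(E) = 4 (S(E) = 3 + 1 = 4)
m(R, f) = (-171 + f)/(R + f)
1/(m(-34, S(6)) - 30850) = 1/((-171 + 4)/(-34 + 4) - 30850) = 1/(-167/(-30) - 30850) = 1/(-1/30*(-167) - 30850) = 1/(167/30 - 30850) = 1/(-925333/30) = -30/925333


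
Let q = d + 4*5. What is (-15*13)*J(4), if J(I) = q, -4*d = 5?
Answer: -14625/4 ≈ -3656.3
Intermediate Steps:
d = -5/4 (d = -1/4*5 = -5/4 ≈ -1.2500)
q = 75/4 (q = -5/4 + 4*5 = -5/4 + 20 = 75/4 ≈ 18.750)
J(I) = 75/4
(-15*13)*J(4) = -15*13*(75/4) = -195*75/4 = -14625/4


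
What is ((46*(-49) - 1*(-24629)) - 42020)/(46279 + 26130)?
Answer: -19645/72409 ≈ -0.27131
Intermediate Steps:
((46*(-49) - 1*(-24629)) - 42020)/(46279 + 26130) = ((-2254 + 24629) - 42020)/72409 = (22375 - 42020)*(1/72409) = -19645*1/72409 = -19645/72409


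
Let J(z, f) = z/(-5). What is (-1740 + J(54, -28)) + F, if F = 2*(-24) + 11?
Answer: -8939/5 ≈ -1787.8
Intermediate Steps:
F = -37 (F = -48 + 11 = -37)
J(z, f) = -z/5 (J(z, f) = z*(-⅕) = -z/5)
(-1740 + J(54, -28)) + F = (-1740 - ⅕*54) - 37 = (-1740 - 54/5) - 37 = -8754/5 - 37 = -8939/5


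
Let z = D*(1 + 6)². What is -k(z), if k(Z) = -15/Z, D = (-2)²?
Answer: 15/196 ≈ 0.076531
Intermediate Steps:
D = 4
z = 196 (z = 4*(1 + 6)² = 4*7² = 4*49 = 196)
-k(z) = -(-15)/196 = -1*(-15/196) = 15/196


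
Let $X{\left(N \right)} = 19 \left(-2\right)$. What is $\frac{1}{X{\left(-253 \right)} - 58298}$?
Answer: $- \frac{1}{58336} \approx -1.7142 \cdot 10^{-5}$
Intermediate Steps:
$X{\left(N \right)} = -38$
$\frac{1}{X{\left(-253 \right)} - 58298} = \frac{1}{-38 - 58298} = \frac{1}{-58336} = - \frac{1}{58336}$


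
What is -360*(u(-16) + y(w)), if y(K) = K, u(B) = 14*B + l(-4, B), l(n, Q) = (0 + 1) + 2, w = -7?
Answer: 82080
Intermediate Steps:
l(n, Q) = 3 (l(n, Q) = 1 + 2 = 3)
u(B) = 3 + 14*B (u(B) = 14*B + 3 = 3 + 14*B)
-360*(u(-16) + y(w)) = -360*((3 + 14*(-16)) - 7) = -360*((3 - 224) - 7) = -360*(-221 - 7) = -360*(-228) = 82080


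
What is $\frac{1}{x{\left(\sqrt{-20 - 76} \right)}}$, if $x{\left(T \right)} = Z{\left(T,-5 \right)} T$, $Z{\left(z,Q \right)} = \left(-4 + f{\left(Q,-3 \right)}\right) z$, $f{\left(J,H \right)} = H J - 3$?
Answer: $- \frac{1}{768} \approx -0.0013021$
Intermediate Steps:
$f{\left(J,H \right)} = -3 + H J$
$Z{\left(z,Q \right)} = z \left(-7 - 3 Q\right)$ ($Z{\left(z,Q \right)} = \left(-4 - \left(3 + 3 Q\right)\right) z = \left(-7 - 3 Q\right) z = z \left(-7 - 3 Q\right)$)
$x{\left(T \right)} = 8 T^{2}$ ($x{\left(T \right)} = - T \left(7 + 3 \left(-5\right)\right) T = - T \left(7 - 15\right) T = \left(-1\right) T \left(-8\right) T = 8 T T = 8 T^{2}$)
$\frac{1}{x{\left(\sqrt{-20 - 76} \right)}} = \frac{1}{8 \left(\sqrt{-20 - 76}\right)^{2}} = \frac{1}{8 \left(\sqrt{-96}\right)^{2}} = \frac{1}{8 \left(4 i \sqrt{6}\right)^{2}} = \frac{1}{8 \left(-96\right)} = \frac{1}{-768} = - \frac{1}{768}$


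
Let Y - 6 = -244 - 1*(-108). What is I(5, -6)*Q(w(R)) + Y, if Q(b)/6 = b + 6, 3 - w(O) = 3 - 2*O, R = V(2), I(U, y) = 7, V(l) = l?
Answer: 290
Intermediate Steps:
R = 2
w(O) = 2*O (w(O) = 3 - (3 - 2*O) = 3 + (-3 + 2*O) = 2*O)
Y = -130 (Y = 6 + (-244 - 1*(-108)) = 6 + (-244 + 108) = 6 - 136 = -130)
Q(b) = 36 + 6*b (Q(b) = 6*(b + 6) = 6*(6 + b) = 36 + 6*b)
I(5, -6)*Q(w(R)) + Y = 7*(36 + 6*(2*2)) - 130 = 7*(36 + 6*4) - 130 = 7*(36 + 24) - 130 = 7*60 - 130 = 420 - 130 = 290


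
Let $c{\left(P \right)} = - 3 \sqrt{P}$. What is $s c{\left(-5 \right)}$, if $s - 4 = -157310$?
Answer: $471918 i \sqrt{5} \approx 1.0552 \cdot 10^{6} i$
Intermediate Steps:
$s = -157306$ ($s = 4 - 157310 = -157306$)
$s c{\left(-5 \right)} = - 157306 \left(- 3 \sqrt{-5}\right) = - 157306 \left(- 3 i \sqrt{5}\right) = 471918 i \sqrt{5}$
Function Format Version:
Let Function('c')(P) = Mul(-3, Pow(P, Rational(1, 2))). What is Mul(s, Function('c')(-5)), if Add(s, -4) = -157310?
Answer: Mul(471918, I, Pow(5, Rational(1, 2))) ≈ Mul(1.0552e+6, I)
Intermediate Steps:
s = -157306 (s = Add(4, -157310) = -157306)
Mul(s, Function('c')(-5)) = Mul(-157306, Mul(-3, Pow(-5, Rational(1, 2)))) = Mul(-157306, Mul(-3, Mul(I, Pow(5, Rational(1, 2))))) = Mul(-157306, Mul(-3, I, Pow(5, Rational(1, 2)))) = Mul(471918, I, Pow(5, Rational(1, 2)))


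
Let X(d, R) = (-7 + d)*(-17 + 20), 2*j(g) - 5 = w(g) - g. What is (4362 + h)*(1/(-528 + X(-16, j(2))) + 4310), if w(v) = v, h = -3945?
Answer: 357656591/199 ≈ 1.7973e+6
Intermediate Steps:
j(g) = 5/2 (j(g) = 5/2 + (g - g)/2 = 5/2 + (½)*0 = 5/2 + 0 = 5/2)
X(d, R) = -21 + 3*d (X(d, R) = (-7 + d)*3 = -21 + 3*d)
(4362 + h)*(1/(-528 + X(-16, j(2))) + 4310) = (4362 - 3945)*(1/(-528 + (-21 + 3*(-16))) + 4310) = 417*(1/(-528 + (-21 - 48)) + 4310) = 417*(1/(-528 - 69) + 4310) = 417*(1/(-597) + 4310) = 417*(-1/597 + 4310) = 417*(2573069/597) = 357656591/199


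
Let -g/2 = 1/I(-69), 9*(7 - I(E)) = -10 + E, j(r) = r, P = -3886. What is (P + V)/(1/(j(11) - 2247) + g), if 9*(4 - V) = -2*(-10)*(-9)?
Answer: 613115672/20195 ≈ 30360.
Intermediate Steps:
I(E) = 73/9 - E/9 (I(E) = 7 - (-10 + E)/9 = 7 + (10/9 - E/9) = 73/9 - E/9)
V = 24 (V = 4 - (-2*(-10))*(-9)/9 = 4 - 20*(-9)/9 = 4 - ⅑*(-180) = 4 + 20 = 24)
g = -9/71 (g = -2/(73/9 - ⅑*(-69)) = -2/(73/9 + 23/3) = -2/142/9 = -2*9/142 = -9/71 ≈ -0.12676)
(P + V)/(1/(j(11) - 2247) + g) = (-3886 + 24)/(1/(11 - 2247) - 9/71) = -3862/(1/(-2236) - 9/71) = -3862/(-1/2236 - 9/71) = -3862/(-20195/158756) = -3862*(-158756/20195) = 613115672/20195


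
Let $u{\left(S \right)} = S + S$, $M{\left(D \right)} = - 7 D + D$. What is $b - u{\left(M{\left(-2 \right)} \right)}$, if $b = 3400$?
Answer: $3376$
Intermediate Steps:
$M{\left(D \right)} = - 6 D$
$u{\left(S \right)} = 2 S$
$b - u{\left(M{\left(-2 \right)} \right)} = 3400 - 2 \left(\left(-6\right) \left(-2\right)\right) = 3400 - 2 \cdot 12 = 3400 - 24 = 3376$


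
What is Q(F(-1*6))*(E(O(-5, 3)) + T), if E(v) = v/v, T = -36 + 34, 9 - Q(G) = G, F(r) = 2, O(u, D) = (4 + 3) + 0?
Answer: -7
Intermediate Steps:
O(u, D) = 7 (O(u, D) = 7 + 0 = 7)
Q(G) = 9 - G
T = -2
E(v) = 1
Q(F(-1*6))*(E(O(-5, 3)) + T) = (9 - 1*2)*(1 - 2) = (9 - 2)*(-1) = 7*(-1) = -7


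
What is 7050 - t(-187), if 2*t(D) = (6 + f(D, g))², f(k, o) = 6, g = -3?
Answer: 6978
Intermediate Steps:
t(D) = 72 (t(D) = (6 + 6)²/2 = (½)*12² = (½)*144 = 72)
7050 - t(-187) = 7050 - 1*72 = 7050 - 72 = 6978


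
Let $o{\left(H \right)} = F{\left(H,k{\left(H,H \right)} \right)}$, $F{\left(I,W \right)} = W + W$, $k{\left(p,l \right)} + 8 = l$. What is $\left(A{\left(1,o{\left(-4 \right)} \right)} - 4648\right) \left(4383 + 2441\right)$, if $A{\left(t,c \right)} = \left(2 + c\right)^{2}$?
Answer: $-28415136$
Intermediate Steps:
$k{\left(p,l \right)} = -8 + l$
$F{\left(I,W \right)} = 2 W$
$o{\left(H \right)} = -16 + 2 H$ ($o{\left(H \right)} = 2 \left(-8 + H\right) = -16 + 2 H$)
$\left(A{\left(1,o{\left(-4 \right)} \right)} - 4648\right) \left(4383 + 2441\right) = \left(\left(2 + \left(-16 + 2 \left(-4\right)\right)\right)^{2} - 4648\right) \left(4383 + 2441\right) = \left(\left(2 - 24\right)^{2} - 4648\right) 6824 = \left(\left(-22\right)^{2} - 4648\right) 6824 = \left(484 - 4648\right) 6824 = \left(-4164\right) 6824 = -28415136$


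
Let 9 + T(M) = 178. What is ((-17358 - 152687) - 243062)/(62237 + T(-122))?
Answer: -413107/62406 ≈ -6.6197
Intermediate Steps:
T(M) = 169 (T(M) = -9 + 178 = 169)
((-17358 - 152687) - 243062)/(62237 + T(-122)) = ((-17358 - 152687) - 243062)/(62237 + 169) = (-170045 - 243062)/62406 = -413107*1/62406 = -413107/62406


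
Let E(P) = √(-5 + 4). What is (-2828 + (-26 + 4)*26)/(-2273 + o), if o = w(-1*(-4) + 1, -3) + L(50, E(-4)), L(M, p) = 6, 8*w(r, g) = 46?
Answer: 2720/1809 ≈ 1.5036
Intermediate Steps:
E(P) = I (E(P) = √(-1) = I)
w(r, g) = 23/4 (w(r, g) = (⅛)*46 = 23/4)
o = 47/4 (o = 23/4 + 6 = 47/4 ≈ 11.750)
(-2828 + (-26 + 4)*26)/(-2273 + o) = (-2828 + (-26 + 4)*26)/(-2273 + 47/4) = (-2828 - 22*26)/(-9045/4) = (-2828 - 572)*(-4/9045) = -3400*(-4/9045) = 2720/1809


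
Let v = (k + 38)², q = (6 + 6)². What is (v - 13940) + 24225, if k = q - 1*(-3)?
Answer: 44510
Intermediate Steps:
q = 144 (q = 12² = 144)
k = 147 (k = 144 - 1*(-3) = 144 + 3 = 147)
v = 34225 (v = (147 + 38)² = 185² = 34225)
(v - 13940) + 24225 = (34225 - 13940) + 24225 = 20285 + 24225 = 44510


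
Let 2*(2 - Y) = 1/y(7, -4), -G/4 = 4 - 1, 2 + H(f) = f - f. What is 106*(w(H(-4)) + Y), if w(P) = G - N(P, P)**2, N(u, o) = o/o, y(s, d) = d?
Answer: -4611/4 ≈ -1152.8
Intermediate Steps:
H(f) = -2 (H(f) = -2 + (f - f) = -2 + 0 = -2)
N(u, o) = 1
G = -12 (G = -4*(4 - 1) = -4*3 = -12)
Y = 17/8 (Y = 2 - 1/2/(-4) = 2 - 1/2*(-1/4) = 2 + 1/8 = 17/8 ≈ 2.1250)
w(P) = -13 (w(P) = -12 - 1*1**2 = -12 - 1*1 = -12 - 1 = -13)
106*(w(H(-4)) + Y) = 106*(-13 + 17/8) = 106*(-87/8) = -4611/4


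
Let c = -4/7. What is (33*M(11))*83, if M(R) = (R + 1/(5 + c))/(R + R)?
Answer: 43326/31 ≈ 1397.6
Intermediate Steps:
c = -4/7 (c = -4*⅐ = -4/7 ≈ -0.57143)
M(R) = (7/31 + R)/(2*R) (M(R) = (R + 1/(5 - 4/7))/(R + R) = (R + 1/(31/7))/((2*R)) = (R + 7/31)*(1/(2*R)) = (7/31 + R)*(1/(2*R)) = (7/31 + R)/(2*R))
(33*M(11))*83 = (33*((1/62)*(7 + 31*11)/11))*83 = (33*((1/62)*(1/11)*(7 + 341)))*83 = (33*((1/62)*(1/11)*348))*83 = (33*(174/341))*83 = (522/31)*83 = 43326/31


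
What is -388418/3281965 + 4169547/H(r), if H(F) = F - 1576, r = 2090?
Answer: 13684107673003/1686930010 ≈ 8111.8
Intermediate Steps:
H(F) = -1576 + F
-388418/3281965 + 4169547/H(r) = -388418/3281965 + 4169547/(-1576 + 2090) = -388418*1/3281965 + 4169547/514 = -388418/3281965 + 4169547*(1/514) = -388418/3281965 + 4169547/514 = 13684107673003/1686930010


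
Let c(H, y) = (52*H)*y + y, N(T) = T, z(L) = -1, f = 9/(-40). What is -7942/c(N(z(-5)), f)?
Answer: -317680/459 ≈ -692.11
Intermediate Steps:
f = -9/40 (f = 9*(-1/40) = -9/40 ≈ -0.22500)
c(H, y) = y + 52*H*y (c(H, y) = 52*H*y + y = y + 52*H*y)
-7942/c(N(z(-5)), f) = -7942*(-40/(9*(1 + 52*(-1)))) = -7942*(-40/(9*(1 - 52))) = -7942/((-9/40*(-51))) = -7942/459/40 = -7942*40/459 = -317680/459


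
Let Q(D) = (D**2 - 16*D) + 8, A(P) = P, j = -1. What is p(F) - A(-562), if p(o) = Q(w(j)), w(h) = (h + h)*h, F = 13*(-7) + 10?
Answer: 542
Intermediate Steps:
F = -81 (F = -91 + 10 = -81)
w(h) = 2*h**2 (w(h) = (2*h)*h = 2*h**2)
Q(D) = 8 + D**2 - 16*D
p(o) = -20 (p(o) = 8 + (2*(-1)**2)**2 - 32*(-1)**2 = 8 + (2*1)**2 - 32 = 8 + 2**2 - 16*2 = 8 + 4 - 32 = -20)
p(F) - A(-562) = -20 - 1*(-562) = -20 + 562 = 542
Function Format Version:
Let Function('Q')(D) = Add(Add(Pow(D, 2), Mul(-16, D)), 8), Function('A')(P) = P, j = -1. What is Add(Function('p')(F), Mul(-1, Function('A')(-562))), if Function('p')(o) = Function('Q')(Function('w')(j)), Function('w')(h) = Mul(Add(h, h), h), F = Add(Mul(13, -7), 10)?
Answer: 542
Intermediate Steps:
F = -81 (F = Add(-91, 10) = -81)
Function('w')(h) = Mul(2, Pow(h, 2)) (Function('w')(h) = Mul(Mul(2, h), h) = Mul(2, Pow(h, 2)))
Function('Q')(D) = Add(8, Pow(D, 2), Mul(-16, D))
Function('p')(o) = -20 (Function('p')(o) = Add(8, Pow(Mul(2, Pow(-1, 2)), 2), Mul(-16, Mul(2, Pow(-1, 2)))) = Add(8, Pow(Mul(2, 1), 2), Mul(-16, Mul(2, 1))) = Add(8, Pow(2, 2), Mul(-16, 2)) = Add(8, 4, -32) = -20)
Add(Function('p')(F), Mul(-1, Function('A')(-562))) = Add(-20, Mul(-1, -562)) = Add(-20, 562) = 542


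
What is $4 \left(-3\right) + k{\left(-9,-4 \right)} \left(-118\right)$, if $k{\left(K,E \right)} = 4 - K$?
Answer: $-1546$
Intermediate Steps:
$4 \left(-3\right) + k{\left(-9,-4 \right)} \left(-118\right) = 4 \left(-3\right) + \left(4 - -9\right) \left(-118\right) = -12 + \left(4 + 9\right) \left(-118\right) = -12 + 13 \left(-118\right) = -12 - 1534 = -1546$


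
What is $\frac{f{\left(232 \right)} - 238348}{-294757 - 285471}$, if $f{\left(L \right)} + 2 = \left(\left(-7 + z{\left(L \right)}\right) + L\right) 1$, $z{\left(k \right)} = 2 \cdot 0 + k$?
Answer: $\frac{237893}{580228} \approx 0.41$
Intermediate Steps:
$z{\left(k \right)} = k$ ($z{\left(k \right)} = 0 + k = k$)
$f{\left(L \right)} = -9 + 2 L$ ($f{\left(L \right)} = -2 + \left(\left(-7 + L\right) + L\right) 1 = -2 + \left(-7 + 2 L\right) 1 = -2 + \left(-7 + 2 L\right) = -9 + 2 L$)
$\frac{f{\left(232 \right)} - 238348}{-294757 - 285471} = \frac{\left(-9 + 2 \cdot 232\right) - 238348}{-294757 - 285471} = \frac{\left(-9 + 464\right) - 238348}{-580228} = \left(455 - 238348\right) \left(- \frac{1}{580228}\right) = \left(-237893\right) \left(- \frac{1}{580228}\right) = \frac{237893}{580228}$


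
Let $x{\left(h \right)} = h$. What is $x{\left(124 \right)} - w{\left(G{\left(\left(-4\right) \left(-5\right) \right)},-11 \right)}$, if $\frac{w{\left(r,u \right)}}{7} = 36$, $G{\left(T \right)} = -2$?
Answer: $-128$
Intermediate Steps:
$w{\left(r,u \right)} = 252$ ($w{\left(r,u \right)} = 7 \cdot 36 = 252$)
$x{\left(124 \right)} - w{\left(G{\left(\left(-4\right) \left(-5\right) \right)},-11 \right)} = 124 - 252 = -128$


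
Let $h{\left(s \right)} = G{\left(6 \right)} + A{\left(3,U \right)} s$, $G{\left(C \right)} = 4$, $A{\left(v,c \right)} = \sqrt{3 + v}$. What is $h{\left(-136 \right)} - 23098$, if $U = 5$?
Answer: $-23094 - 136 \sqrt{6} \approx -23427.0$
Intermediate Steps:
$h{\left(s \right)} = 4 + s \sqrt{6}$ ($h{\left(s \right)} = 4 + \sqrt{3 + 3} s = 4 + \sqrt{6} s = 4 + s \sqrt{6}$)
$h{\left(-136 \right)} - 23098 = \left(4 - 136 \sqrt{6}\right) - 23098 = -23094 - 136 \sqrt{6}$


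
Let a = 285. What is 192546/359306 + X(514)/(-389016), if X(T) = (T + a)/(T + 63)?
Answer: 21609508918589/40325313365496 ≈ 0.53588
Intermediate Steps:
X(T) = (285 + T)/(63 + T) (X(T) = (T + 285)/(T + 63) = (285 + T)/(63 + T))
192546/359306 + X(514)/(-389016) = 192546/359306 + ((285 + 514)/(63 + 514))/(-389016) = 192546*(1/359306) + (799/577)*(-1/389016) = 96273/179653 + ((1/577)*799)*(-1/389016) = 96273/179653 + (799/577)*(-1/389016) = 96273/179653 - 799/224462232 = 21609508918589/40325313365496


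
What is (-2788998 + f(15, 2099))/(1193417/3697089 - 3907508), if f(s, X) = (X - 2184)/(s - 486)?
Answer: 1618854186060199/2268085373174815 ≈ 0.71375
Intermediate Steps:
f(s, X) = (-2184 + X)/(-486 + s)
(-2788998 + f(15, 2099))/(1193417/3697089 - 3907508) = (-2788998 + (-2184 + 2099)/(-486 + 15))/(1193417/3697089 - 3907508) = (-2788998 - 85/(-471))/(1193417*(1/3697089) - 3907508) = (-2788998 - 1/471*(-85))/(1193417/3697089 - 3907508) = (-2788998 + 85/471)/(-14446403650795/3697089) = -1313617973/471*(-3697089/14446403650795) = 1618854186060199/2268085373174815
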